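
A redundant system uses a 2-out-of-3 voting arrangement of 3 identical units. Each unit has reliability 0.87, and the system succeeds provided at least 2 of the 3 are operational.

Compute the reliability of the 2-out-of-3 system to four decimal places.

0.9537

R = Σ_{i=2}^{3} C(3,i) p^i (1−p)^{3−i} with p = 0.87
C(3,2)·0.87^2·0.13^1 = 0.295191
C(3,3)·0.87^3·0.13^0 = 0.658503
Sum = 0.9537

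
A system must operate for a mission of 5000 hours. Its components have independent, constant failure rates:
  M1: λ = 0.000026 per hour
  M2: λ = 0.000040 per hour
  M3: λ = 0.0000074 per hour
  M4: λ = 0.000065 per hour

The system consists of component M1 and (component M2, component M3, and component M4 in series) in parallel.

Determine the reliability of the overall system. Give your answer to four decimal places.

R(M1) = exp(−0.000026 × 5000) = 0.878095
R(M2) = exp(−0.000040 × 5000) = 0.818731
R(M3) = exp(−0.0000074 × 5000) = 0.963676
R(M4) = exp(−0.000065 × 5000) = 0.722527
Series (M2, M3, and M4): 0.818731 × 0.963676 × 0.722527 = 0.570068
Parallel (M1 and [0.570068]): 1 − (1 − 0.878095)(1 − 0.570068) = 0.9476

0.9476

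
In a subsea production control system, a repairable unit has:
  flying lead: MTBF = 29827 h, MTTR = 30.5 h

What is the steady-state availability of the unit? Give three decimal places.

0.999

A(flying lead) = MTBF/(MTBF+MTTR) = 29827/(29827+30.5) = 0.999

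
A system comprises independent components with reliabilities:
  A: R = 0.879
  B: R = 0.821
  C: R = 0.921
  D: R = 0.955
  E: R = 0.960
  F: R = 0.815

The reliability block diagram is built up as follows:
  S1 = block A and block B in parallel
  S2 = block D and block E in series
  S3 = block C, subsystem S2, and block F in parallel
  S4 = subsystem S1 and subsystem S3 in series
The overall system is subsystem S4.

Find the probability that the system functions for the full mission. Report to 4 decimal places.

Parallel (A and B): 1 − (1 − 0.879000)(1 − 0.821000) = 0.978341
Series (D and E): 0.955000 × 0.960000 = 0.916800
Parallel (C, [0.916800], and F): 1 − (1 − 0.921000)(1 − 0.916800)(1 − 0.815000) = 0.998784
Series ([0.978341] and [0.998784]): 0.978341 × 0.998784 = 0.9772

0.9772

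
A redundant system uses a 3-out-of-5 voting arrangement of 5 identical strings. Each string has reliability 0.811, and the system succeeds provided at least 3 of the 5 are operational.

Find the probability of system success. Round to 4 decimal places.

0.9502

R = Σ_{i=3}^{5} C(5,i) p^i (1−p)^{5−i} with p = 0.811
C(5,3)·0.811^3·0.189^2 = 0.190540
C(5,4)·0.811^4·0.189^1 = 0.408804
C(5,5)·0.811^5·0.189^0 = 0.350836
Sum = 0.9502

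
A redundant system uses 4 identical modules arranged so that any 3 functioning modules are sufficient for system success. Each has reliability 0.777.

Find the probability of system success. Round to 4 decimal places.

R = Σ_{i=3}^{4} C(4,i) p^i (1−p)^{4−i} with p = 0.777
C(4,3)·0.777^3·0.223^1 = 0.418435
C(4,4)·0.777^4·0.223^0 = 0.364489
Sum = 0.7829

0.7829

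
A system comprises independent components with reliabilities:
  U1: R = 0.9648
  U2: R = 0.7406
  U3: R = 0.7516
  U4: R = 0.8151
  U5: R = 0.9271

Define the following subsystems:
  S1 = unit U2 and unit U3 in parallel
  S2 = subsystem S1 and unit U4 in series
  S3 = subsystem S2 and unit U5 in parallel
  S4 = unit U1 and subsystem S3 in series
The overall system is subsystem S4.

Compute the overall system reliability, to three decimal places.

0.948

Parallel (U2 and U3): 1 − (1 − 0.74060)(1 − 0.75160) = 0.93557
Series ([0.93557] and U4): 0.93557 × 0.81510 = 0.76258
Parallel ([0.76258] and U5): 1 − (1 − 0.76258)(1 − 0.92710) = 0.98269
Series (U1 and [0.98269]): 0.96480 × 0.98269 = 0.948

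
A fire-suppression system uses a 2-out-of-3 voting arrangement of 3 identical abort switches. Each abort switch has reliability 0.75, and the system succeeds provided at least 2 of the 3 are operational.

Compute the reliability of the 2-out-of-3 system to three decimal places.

R = Σ_{i=2}^{3} C(3,i) p^i (1−p)^{3−i} with p = 0.75
C(3,2)·0.75^2·0.25^1 = 0.42188
C(3,3)·0.75^3·0.25^0 = 0.42188
Sum = 0.844

0.844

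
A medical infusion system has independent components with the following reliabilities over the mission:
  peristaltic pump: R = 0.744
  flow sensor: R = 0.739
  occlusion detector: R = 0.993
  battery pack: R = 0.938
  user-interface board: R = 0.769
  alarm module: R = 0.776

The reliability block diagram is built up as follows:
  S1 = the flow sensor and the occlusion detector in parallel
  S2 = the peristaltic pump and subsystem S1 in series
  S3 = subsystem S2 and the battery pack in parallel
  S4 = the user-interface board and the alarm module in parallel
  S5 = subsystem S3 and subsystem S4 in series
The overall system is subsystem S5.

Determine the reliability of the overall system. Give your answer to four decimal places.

Parallel (flow sensor and occlusion detector): 1 − (1 − 0.739000)(1 − 0.993000) = 0.998173
Series (peristaltic pump and [0.998173]): 0.744000 × 0.998173 = 0.742641
Parallel ([0.742641] and battery pack): 1 − (1 − 0.742641)(1 − 0.938000) = 0.984044
Parallel (user-interface board and alarm module): 1 − (1 − 0.769000)(1 − 0.776000) = 0.948256
Series ([0.984044] and [0.948256]): 0.984044 × 0.948256 = 0.9331

0.9331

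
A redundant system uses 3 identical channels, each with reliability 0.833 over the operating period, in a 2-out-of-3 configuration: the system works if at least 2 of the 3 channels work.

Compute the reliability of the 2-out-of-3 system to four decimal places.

0.9256

R = Σ_{i=2}^{3} C(3,i) p^i (1−p)^{3−i} with p = 0.833
C(3,2)·0.833^2·0.167^1 = 0.347638
C(3,3)·0.833^3·0.167^0 = 0.578010
Sum = 0.9256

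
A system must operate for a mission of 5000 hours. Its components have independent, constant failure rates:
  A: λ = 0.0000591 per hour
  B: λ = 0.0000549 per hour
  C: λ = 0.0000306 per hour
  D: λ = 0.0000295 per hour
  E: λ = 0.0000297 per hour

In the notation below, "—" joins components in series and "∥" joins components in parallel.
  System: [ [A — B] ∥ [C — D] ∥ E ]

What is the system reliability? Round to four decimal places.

R(A) = exp(−0.0000591 × 5000) = 0.744159
R(B) = exp(−0.0000549 × 5000) = 0.759952
R(C) = exp(−0.0000306 × 5000) = 0.858130
R(D) = exp(−0.0000295 × 5000) = 0.862862
R(E) = exp(−0.0000297 × 5000) = 0.862000
Series (A and B): 0.744159 × 0.759952 = 0.565525
Series (C and D): 0.858130 × 0.862862 = 0.740448
Parallel ([0.565525], [0.740448], and E): 1 − (1 − 0.565525)(1 − 0.740448)(1 − 0.862000) = 0.9844

0.9844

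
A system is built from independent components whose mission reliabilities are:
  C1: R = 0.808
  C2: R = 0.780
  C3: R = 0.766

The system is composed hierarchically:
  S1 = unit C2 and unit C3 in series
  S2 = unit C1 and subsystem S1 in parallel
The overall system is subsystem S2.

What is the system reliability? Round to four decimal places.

0.9227

Series (C2 and C3): 0.780000 × 0.766000 = 0.597480
Parallel (C1 and [0.597480]): 1 − (1 − 0.808000)(1 − 0.597480) = 0.9227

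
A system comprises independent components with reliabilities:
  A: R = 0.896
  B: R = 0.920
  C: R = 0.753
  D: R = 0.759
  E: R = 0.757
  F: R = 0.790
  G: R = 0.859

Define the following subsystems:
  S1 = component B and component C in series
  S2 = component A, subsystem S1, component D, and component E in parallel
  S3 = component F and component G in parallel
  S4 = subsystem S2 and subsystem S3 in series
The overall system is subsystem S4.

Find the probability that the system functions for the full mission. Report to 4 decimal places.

Series (B and C): 0.920000 × 0.753000 = 0.692760
Parallel (A, [0.692760], D, and E): 1 − (1 − 0.896000)(1 − 0.692760)(1 − 0.759000)(1 − 0.757000) = 0.998129
Parallel (F and G): 1 − (1 − 0.790000)(1 − 0.859000) = 0.970390
Series ([0.998129] and [0.970390]): 0.998129 × 0.970390 = 0.9686

0.9686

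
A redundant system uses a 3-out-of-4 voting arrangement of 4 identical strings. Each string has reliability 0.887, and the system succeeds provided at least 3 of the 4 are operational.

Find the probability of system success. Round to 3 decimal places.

R = Σ_{i=3}^{4} C(4,i) p^i (1−p)^{4−i} with p = 0.887
C(4,3)·0.887^3·0.113^1 = 0.31543
C(4,4)·0.887^4·0.113^0 = 0.61901
Sum = 0.934

0.934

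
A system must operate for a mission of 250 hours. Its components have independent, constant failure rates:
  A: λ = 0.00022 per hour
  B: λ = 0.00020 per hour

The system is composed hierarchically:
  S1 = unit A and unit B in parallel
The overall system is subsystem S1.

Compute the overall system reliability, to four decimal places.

0.9974

R(A) = exp(−0.00022 × 250) = 0.946485
R(B) = exp(−0.00020 × 250) = 0.951229
Parallel (A and B): 1 − (1 − 0.946485)(1 − 0.951229) = 0.9974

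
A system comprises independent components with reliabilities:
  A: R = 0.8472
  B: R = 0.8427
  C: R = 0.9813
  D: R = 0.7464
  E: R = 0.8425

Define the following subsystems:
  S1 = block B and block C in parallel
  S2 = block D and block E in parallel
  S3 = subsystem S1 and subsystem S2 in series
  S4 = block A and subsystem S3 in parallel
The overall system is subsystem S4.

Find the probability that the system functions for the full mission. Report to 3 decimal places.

Parallel (B and C): 1 − (1 − 0.84270)(1 − 0.98130) = 0.99706
Parallel (D and E): 1 − (1 − 0.74640)(1 − 0.84250) = 0.96006
Series ([0.99706] and [0.96006]): 0.99706 × 0.96006 = 0.95724
Parallel (A and [0.95724]): 1 − (1 − 0.84720)(1 − 0.95724) = 0.993

0.993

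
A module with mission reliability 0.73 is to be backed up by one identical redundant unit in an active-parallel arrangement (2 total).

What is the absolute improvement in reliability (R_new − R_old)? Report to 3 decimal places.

0.197

R_before = 0.73
R_after = 1 − (1 − 0.73)^2 = 0.927
ΔR = 0.927 − 0.73 = 0.197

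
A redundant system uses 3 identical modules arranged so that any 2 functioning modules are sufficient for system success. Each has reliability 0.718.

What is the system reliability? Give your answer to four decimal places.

R = Σ_{i=2}^{3} C(3,i) p^i (1−p)^{3−i} with p = 0.718
C(3,2)·0.718^2·0.282^1 = 0.436133
C(3,3)·0.718^3·0.282^0 = 0.370146
Sum = 0.8063

0.8063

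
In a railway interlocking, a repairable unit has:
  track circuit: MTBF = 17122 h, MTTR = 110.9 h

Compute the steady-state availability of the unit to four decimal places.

A(track circuit) = MTBF/(MTBF+MTTR) = 17122/(17122+110.9) = 0.9936

0.9936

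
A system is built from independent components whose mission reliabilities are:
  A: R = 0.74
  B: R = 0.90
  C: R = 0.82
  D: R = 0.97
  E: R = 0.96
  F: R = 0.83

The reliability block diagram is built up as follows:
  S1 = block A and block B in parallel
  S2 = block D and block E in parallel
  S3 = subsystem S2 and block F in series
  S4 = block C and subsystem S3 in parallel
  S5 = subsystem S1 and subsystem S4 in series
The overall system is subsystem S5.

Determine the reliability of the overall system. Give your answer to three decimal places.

0.944

Parallel (A and B): 1 − (1 − 0.74000)(1 − 0.90000) = 0.97400
Parallel (D and E): 1 − (1 − 0.97000)(1 − 0.96000) = 0.99880
Series ([0.99880] and F): 0.99880 × 0.83000 = 0.82900
Parallel (C and [0.82900]): 1 − (1 − 0.82000)(1 − 0.82900) = 0.96922
Series ([0.97400] and [0.96922]): 0.97400 × 0.96922 = 0.944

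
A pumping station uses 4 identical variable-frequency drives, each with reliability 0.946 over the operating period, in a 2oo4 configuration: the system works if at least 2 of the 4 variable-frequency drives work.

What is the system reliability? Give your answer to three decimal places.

R = Σ_{i=2}^{4} C(4,i) p^i (1−p)^{4−i} with p = 0.946
C(4,2)·0.946^2·0.054^2 = 0.01566
C(4,3)·0.946^3·0.054^1 = 0.18286
C(4,4)·0.946^4·0.054^0 = 0.80087
Sum = 0.999

0.999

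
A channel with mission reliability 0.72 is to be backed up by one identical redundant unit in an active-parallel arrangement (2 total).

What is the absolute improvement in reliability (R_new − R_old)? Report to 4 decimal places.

R_before = 0.72
R_after = 1 − (1 − 0.72)^2 = 0.9216
ΔR = 0.9216 − 0.72 = 0.2016

0.2016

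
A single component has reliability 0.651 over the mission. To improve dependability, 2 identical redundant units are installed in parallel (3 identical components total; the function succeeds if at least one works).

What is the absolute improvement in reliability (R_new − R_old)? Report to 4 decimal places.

R_before = 0.651
R_after = 1 − (1 − 0.651)^3 = 0.9575
ΔR = 0.9575 − 0.651 = 0.3065

0.3065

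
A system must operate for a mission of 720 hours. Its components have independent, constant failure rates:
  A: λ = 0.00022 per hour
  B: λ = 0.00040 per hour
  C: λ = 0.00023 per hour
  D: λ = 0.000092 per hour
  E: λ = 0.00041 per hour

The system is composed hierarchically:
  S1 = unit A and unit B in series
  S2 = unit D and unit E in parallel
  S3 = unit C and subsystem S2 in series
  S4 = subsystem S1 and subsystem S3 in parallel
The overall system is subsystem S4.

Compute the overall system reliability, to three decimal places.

R(A) = exp(−0.00022 × 720) = 0.85351
R(B) = exp(−0.00040 × 720) = 0.74976
R(C) = exp(−0.00023 × 720) = 0.84739
R(D) = exp(−0.000092 × 720) = 0.93591
R(E) = exp(−0.00041 × 720) = 0.74438
Series (A and B): 0.85351 × 0.74976 = 0.63993
Parallel (D and E): 1 − (1 − 0.93591)(1 − 0.74438) = 0.98362
Series (C and [0.98362]): 0.84739 × 0.98362 = 0.83351
Parallel ([0.63993] and [0.83351]): 1 − (1 − 0.63993)(1 − 0.83351) = 0.940

0.940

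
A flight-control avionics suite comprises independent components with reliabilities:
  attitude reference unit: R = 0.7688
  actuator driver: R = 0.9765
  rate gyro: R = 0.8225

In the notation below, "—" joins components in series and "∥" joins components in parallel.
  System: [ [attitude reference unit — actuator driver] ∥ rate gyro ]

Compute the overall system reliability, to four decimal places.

Series (attitude reference unit and actuator driver): 0.768800 × 0.976500 = 0.750733
Parallel ([0.750733] and rate gyro): 1 − (1 − 0.750733)(1 − 0.822500) = 0.9558

0.9558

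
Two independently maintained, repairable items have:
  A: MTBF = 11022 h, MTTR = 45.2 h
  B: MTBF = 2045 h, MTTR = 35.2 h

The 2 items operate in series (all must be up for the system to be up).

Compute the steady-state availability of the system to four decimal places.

0.9791

A(A) = MTBF/(MTBF+MTTR) = 11022/(11022+45.2) = 0.995916
A(B) = MTBF/(MTBF+MTTR) = 2045/(2045+35.2) = 0.983079
Series availability: 0.995916 × 0.983079 = 0.9791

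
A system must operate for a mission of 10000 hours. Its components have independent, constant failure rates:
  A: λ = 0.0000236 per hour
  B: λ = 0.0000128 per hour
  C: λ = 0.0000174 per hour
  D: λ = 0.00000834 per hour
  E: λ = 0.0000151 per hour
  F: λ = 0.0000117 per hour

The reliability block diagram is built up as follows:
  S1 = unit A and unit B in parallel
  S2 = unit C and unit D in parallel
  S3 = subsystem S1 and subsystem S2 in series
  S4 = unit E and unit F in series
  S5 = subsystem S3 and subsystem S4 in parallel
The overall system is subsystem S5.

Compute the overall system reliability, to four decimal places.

0.9911

R(A) = exp(−0.0000236 × 10000) = 0.789781
R(B) = exp(−0.0000128 × 10000) = 0.879853
R(C) = exp(−0.0000174 × 10000) = 0.840297
R(D) = exp(−0.00000834 × 10000) = 0.919983
R(E) = exp(−0.0000151 × 10000) = 0.859848
R(F) = exp(−0.0000117 × 10000) = 0.889585
Parallel (A and B): 1 − (1 − 0.789781)(1 − 0.879853) = 0.974743
Parallel (C and D): 1 − (1 − 0.840297)(1 − 0.919983) = 0.987221
Series ([0.974743] and [0.987221]): 0.974743 × 0.987221 = 0.962287
Series (E and F): 0.859848 × 0.889585 = 0.764908
Parallel ([0.962287] and [0.764908]): 1 − (1 − 0.962287)(1 − 0.764908) = 0.9911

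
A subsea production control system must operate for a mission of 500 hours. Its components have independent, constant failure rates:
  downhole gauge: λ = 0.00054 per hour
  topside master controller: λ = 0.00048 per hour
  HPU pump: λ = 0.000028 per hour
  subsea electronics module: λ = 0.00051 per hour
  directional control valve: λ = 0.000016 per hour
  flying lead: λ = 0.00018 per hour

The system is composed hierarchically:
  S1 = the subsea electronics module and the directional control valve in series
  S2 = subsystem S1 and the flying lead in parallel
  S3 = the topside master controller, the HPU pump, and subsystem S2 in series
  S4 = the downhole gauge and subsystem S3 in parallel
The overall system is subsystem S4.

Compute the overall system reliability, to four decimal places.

0.9433

R(downhole gauge) = exp(−0.00054 × 500) = 0.763379
R(topside master controller) = exp(−0.00048 × 500) = 0.786628
R(HPU pump) = exp(−0.000028 × 500) = 0.986098
R(subsea electronics module) = exp(−0.00051 × 500) = 0.774916
R(directional control valve) = exp(−0.000016 × 500) = 0.992032
R(flying lead) = exp(−0.00018 × 500) = 0.913931
Series (subsea electronics module and directional control valve): 0.774916 × 0.992032 = 0.768741
Parallel ([0.768741] and flying lead): 1 − (1 − 0.768741)(1 − 0.913931) = 0.980096
Series (topside master controller, HPU pump, and [0.980096]): 0.786628 × 0.986098 × 0.980096 = 0.760253
Parallel (downhole gauge and [0.760253]): 1 − (1 − 0.763379)(1 − 0.760253) = 0.9433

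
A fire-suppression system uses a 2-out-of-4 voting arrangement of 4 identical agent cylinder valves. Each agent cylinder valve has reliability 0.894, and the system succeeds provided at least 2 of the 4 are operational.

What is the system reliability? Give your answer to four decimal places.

0.9956

R = Σ_{i=2}^{4} C(4,i) p^i (1−p)^{4−i} with p = 0.894
C(4,2)·0.894^2·0.106^2 = 0.053881
C(4,3)·0.894^3·0.106^1 = 0.302955
C(4,4)·0.894^4·0.106^0 = 0.638778
Sum = 0.9956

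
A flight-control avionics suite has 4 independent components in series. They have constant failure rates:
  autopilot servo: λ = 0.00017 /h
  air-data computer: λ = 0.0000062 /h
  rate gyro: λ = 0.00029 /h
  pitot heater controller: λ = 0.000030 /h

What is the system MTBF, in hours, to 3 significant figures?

Series of exponential components: λ_sys = Σ λ_i
λ_sys = 0.00017 + 0.0000062 + 0.00029 + 0.000030 = 4.9620e-04 /h
MTBF = 1 / λ_sys = 2020 h

2020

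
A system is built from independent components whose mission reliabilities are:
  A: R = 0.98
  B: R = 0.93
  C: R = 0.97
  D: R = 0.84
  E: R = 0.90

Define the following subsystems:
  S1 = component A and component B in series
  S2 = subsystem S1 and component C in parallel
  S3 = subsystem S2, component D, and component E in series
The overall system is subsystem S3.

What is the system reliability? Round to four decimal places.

0.7540

Series (A and B): 0.980000 × 0.930000 = 0.911400
Parallel ([0.911400] and C): 1 − (1 − 0.911400)(1 − 0.970000) = 0.997342
Series ([0.997342], D, and E): 0.997342 × 0.840000 × 0.900000 = 0.7540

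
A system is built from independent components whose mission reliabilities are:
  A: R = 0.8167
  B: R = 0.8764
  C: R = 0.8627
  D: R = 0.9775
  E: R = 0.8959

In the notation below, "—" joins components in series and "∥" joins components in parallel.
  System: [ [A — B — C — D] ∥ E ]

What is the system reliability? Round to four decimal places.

Series (A, B, C, and D): 0.816700 × 0.876400 × 0.862700 × 0.977500 = 0.603589
Parallel ([0.603589] and E): 1 − (1 − 0.603589)(1 − 0.895900) = 0.9587

0.9587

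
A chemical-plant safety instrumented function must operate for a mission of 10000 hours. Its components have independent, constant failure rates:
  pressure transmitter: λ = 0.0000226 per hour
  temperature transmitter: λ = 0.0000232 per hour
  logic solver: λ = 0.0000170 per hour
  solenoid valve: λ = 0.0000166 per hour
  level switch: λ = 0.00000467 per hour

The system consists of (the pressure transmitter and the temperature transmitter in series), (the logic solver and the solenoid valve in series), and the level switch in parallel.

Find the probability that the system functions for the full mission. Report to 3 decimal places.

0.995

R(pressure transmitter) = exp(−0.0000226 × 10000) = 0.79772
R(temperature transmitter) = exp(−0.0000232 × 10000) = 0.79295
R(logic solver) = exp(−0.0000170 × 10000) = 0.84366
R(solenoid valve) = exp(−0.0000166 × 10000) = 0.84705
R(level switch) = exp(−0.00000467 × 10000) = 0.95437
Series (pressure transmitter and temperature transmitter): 0.79772 × 0.79295 = 0.63255
Series (logic solver and solenoid valve): 0.84366 × 0.84705 = 0.71462
Parallel ([0.63255], [0.71462], and level switch): 1 − (1 − 0.63255)(1 − 0.71462)(1 − 0.95437) = 0.995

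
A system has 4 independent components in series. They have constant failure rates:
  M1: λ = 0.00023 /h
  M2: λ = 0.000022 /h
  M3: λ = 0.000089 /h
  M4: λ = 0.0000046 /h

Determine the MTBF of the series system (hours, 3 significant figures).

2890

Series of exponential components: λ_sys = Σ λ_i
λ_sys = 0.00023 + 0.000022 + 0.000089 + 0.0000046 = 3.4560e-04 /h
MTBF = 1 / λ_sys = 2890 h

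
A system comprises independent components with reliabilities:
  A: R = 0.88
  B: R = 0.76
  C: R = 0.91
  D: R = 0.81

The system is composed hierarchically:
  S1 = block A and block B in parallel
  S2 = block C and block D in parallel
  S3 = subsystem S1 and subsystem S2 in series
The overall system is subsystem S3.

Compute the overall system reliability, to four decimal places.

Parallel (A and B): 1 − (1 − 0.880000)(1 − 0.760000) = 0.971200
Parallel (C and D): 1 − (1 − 0.910000)(1 − 0.810000) = 0.982900
Series ([0.971200] and [0.982900]): 0.971200 × 0.982900 = 0.9546

0.9546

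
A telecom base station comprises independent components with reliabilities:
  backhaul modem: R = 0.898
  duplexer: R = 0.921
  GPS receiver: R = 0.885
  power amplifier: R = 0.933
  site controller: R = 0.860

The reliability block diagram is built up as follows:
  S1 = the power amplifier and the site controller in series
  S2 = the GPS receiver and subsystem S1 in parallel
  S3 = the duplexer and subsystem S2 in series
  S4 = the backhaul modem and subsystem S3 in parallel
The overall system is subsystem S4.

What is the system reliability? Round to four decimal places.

0.9898

Series (power amplifier and site controller): 0.933000 × 0.860000 = 0.802380
Parallel (GPS receiver and [0.802380]): 1 − (1 − 0.885000)(1 − 0.802380) = 0.977274
Series (duplexer and [0.977274]): 0.921000 × 0.977274 = 0.900069
Parallel (backhaul modem and [0.900069]): 1 − (1 − 0.898000)(1 − 0.900069) = 0.9898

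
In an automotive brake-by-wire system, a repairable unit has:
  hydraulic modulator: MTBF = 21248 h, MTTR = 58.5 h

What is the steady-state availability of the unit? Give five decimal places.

A(hydraulic modulator) = MTBF/(MTBF+MTTR) = 21248/(21248+58.5) = 0.99725

0.99725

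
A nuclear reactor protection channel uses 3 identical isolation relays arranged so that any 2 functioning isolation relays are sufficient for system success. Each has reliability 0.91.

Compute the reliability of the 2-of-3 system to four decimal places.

R = Σ_{i=2}^{3} C(3,i) p^i (1−p)^{3−i} with p = 0.91
C(3,2)·0.91^2·0.09^1 = 0.223587
C(3,3)·0.91^3·0.09^0 = 0.753571
Sum = 0.9772

0.9772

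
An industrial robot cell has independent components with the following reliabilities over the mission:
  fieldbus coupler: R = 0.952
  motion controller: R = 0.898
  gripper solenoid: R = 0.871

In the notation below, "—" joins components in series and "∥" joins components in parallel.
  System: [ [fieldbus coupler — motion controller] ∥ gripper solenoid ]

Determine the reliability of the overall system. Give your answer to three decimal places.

Series (fieldbus coupler and motion controller): 0.95200 × 0.89800 = 0.85490
Parallel ([0.85490] and gripper solenoid): 1 − (1 − 0.85490)(1 − 0.87100) = 0.981

0.981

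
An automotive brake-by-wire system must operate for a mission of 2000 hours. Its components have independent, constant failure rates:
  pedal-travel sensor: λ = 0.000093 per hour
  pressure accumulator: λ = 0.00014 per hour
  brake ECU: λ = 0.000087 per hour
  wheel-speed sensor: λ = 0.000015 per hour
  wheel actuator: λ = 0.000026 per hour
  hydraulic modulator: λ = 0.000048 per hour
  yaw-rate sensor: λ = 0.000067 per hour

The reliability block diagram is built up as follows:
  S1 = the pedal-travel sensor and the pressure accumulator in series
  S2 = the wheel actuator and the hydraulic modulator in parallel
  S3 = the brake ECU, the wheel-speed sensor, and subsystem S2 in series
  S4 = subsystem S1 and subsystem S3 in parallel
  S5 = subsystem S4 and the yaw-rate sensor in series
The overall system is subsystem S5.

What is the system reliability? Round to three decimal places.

0.813

R(pedal-travel sensor) = exp(−0.000093 × 2000) = 0.83027
R(pressure accumulator) = exp(−0.00014 × 2000) = 0.75578
R(brake ECU) = exp(−0.000087 × 2000) = 0.84030
R(wheel-speed sensor) = exp(−0.000015 × 2000) = 0.97045
R(wheel actuator) = exp(−0.000026 × 2000) = 0.94933
R(hydraulic modulator) = exp(−0.000048 × 2000) = 0.90846
R(yaw-rate sensor) = exp(−0.000067 × 2000) = 0.87459
Series (pedal-travel sensor and pressure accumulator): 0.83027 × 0.75578 = 0.62750
Parallel (wheel actuator and hydraulic modulator): 1 − (1 − 0.94933)(1 − 0.90846) = 0.99536
Series (brake ECU, wheel-speed sensor, and [0.99536]): 0.84030 × 0.97045 × 0.99536 = 0.81169
Parallel ([0.62750] and [0.81169]): 1 − (1 − 0.62750)(1 − 0.81169) = 0.92985
Series ([0.92985] and yaw-rate sensor): 0.92985 × 0.87459 = 0.813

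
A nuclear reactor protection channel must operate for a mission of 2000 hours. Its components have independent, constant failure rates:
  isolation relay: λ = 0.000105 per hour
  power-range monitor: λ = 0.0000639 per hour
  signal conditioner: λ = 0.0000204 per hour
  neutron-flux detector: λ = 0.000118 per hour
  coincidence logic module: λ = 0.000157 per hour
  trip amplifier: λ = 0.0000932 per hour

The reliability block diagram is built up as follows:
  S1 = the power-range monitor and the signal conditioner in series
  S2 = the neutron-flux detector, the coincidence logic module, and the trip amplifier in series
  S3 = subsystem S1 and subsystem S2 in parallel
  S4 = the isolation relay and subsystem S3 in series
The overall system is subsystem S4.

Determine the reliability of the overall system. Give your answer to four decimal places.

R(isolation relay) = exp(−0.000105 × 2000) = 0.810584
R(power-range monitor) = exp(−0.0000639 × 2000) = 0.880029
R(signal conditioner) = exp(−0.0000204 × 2000) = 0.960021
R(neutron-flux detector) = exp(−0.000118 × 2000) = 0.789781
R(coincidence logic module) = exp(−0.000157 × 2000) = 0.730519
R(trip amplifier) = exp(−0.0000932 × 2000) = 0.829942
Series (power-range monitor and signal conditioner): 0.880029 × 0.960021 = 0.844846
Series (neutron-flux detector, coincidence logic module, and trip amplifier): 0.789781 × 0.730519 × 0.829942 = 0.478835
Parallel ([0.844846] and [0.478835]): 1 − (1 − 0.844846)(1 − 0.478835) = 0.919139
Series (isolation relay and [0.919139]): 0.810584 × 0.919139 = 0.7450

0.7450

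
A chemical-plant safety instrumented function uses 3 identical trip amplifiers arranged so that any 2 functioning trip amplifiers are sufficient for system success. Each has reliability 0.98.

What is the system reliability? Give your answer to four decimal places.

R = Σ_{i=2}^{3} C(3,i) p^i (1−p)^{3−i} with p = 0.98
C(3,2)·0.98^2·0.02^1 = 0.057624
C(3,3)·0.98^3·0.02^0 = 0.941192
Sum = 0.9988

0.9988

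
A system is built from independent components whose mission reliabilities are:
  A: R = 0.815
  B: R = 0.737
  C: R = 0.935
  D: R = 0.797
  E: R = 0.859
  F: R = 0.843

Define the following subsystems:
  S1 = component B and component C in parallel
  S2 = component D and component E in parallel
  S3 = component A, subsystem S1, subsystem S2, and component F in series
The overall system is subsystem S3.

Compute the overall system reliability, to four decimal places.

Parallel (B and C): 1 − (1 − 0.737000)(1 − 0.935000) = 0.982905
Parallel (D and E): 1 − (1 − 0.797000)(1 − 0.859000) = 0.971377
Series (A, [0.982905], [0.971377], and F): 0.815000 × 0.982905 × 0.971377 × 0.843000 = 0.6560

0.6560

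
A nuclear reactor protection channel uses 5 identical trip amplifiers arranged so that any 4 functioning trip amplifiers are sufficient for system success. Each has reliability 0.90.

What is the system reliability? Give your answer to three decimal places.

0.919

R = Σ_{i=4}^{5} C(5,i) p^i (1−p)^{5−i} with p = 0.90
C(5,4)·0.90^4·0.10^1 = 0.32805
C(5,5)·0.90^5·0.10^0 = 0.59049
Sum = 0.919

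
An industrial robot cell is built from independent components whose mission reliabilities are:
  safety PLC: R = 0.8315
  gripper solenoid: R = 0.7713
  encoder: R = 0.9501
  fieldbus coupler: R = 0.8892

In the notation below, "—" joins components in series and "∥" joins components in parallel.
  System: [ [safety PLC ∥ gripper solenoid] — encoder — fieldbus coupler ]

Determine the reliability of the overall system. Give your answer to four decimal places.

0.8123

Parallel (safety PLC and gripper solenoid): 1 − (1 − 0.831500)(1 − 0.771300) = 0.961464
Series ([0.961464], encoder, and fieldbus coupler): 0.961464 × 0.950100 × 0.889200 = 0.8123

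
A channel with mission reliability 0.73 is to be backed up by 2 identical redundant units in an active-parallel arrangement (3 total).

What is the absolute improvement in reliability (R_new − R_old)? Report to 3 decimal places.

0.250

R_before = 0.73
R_after = 1 − (1 − 0.73)^3 = 0.980
ΔR = 0.980 − 0.73 = 0.250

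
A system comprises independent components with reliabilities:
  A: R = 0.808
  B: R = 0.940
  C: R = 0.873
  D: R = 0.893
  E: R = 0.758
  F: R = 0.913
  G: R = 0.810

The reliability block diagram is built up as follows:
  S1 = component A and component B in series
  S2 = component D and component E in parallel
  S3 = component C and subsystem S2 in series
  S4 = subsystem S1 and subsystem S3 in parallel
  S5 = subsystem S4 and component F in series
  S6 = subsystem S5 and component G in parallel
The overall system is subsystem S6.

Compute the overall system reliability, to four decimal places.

Series (A and B): 0.808000 × 0.940000 = 0.759520
Parallel (D and E): 1 − (1 − 0.893000)(1 − 0.758000) = 0.974106
Series (C and [0.974106]): 0.873000 × 0.974106 = 0.850395
Parallel ([0.759520] and [0.850395]): 1 − (1 − 0.759520)(1 − 0.850395) = 0.964023
Series ([0.964023] and F): 0.964023 × 0.913000 = 0.880153
Parallel ([0.880153] and G): 1 − (1 − 0.880153)(1 − 0.810000) = 0.9772

0.9772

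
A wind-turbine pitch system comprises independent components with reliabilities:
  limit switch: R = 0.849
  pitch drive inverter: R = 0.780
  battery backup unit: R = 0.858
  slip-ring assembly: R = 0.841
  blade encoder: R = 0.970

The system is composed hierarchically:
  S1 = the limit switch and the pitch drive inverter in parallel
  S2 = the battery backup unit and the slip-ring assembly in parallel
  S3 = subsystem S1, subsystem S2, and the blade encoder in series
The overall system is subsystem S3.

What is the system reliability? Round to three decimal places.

Parallel (limit switch and pitch drive inverter): 1 − (1 − 0.84900)(1 − 0.78000) = 0.96678
Parallel (battery backup unit and slip-ring assembly): 1 − (1 − 0.85800)(1 − 0.84100) = 0.97742
Series ([0.96678], [0.97742], and blade encoder): 0.96678 × 0.97742 × 0.97000 = 0.917

0.917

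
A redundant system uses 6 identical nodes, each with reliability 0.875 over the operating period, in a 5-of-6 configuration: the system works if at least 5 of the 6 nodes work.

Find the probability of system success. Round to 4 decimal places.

0.8335

R = Σ_{i=5}^{6} C(6,i) p^i (1−p)^{6−i} with p = 0.875
C(6,5)·0.875^5·0.125^1 = 0.384682
C(6,6)·0.875^6·0.125^0 = 0.448795
Sum = 0.8335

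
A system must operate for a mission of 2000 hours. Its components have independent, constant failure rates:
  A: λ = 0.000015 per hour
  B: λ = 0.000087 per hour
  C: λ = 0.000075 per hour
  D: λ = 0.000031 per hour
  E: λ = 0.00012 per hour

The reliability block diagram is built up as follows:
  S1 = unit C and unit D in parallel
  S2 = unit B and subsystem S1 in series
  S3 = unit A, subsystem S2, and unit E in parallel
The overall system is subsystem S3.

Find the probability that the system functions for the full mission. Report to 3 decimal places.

R(A) = exp(−0.000015 × 2000) = 0.97045
R(B) = exp(−0.000087 × 2000) = 0.84030
R(C) = exp(−0.000075 × 2000) = 0.86071
R(D) = exp(−0.000031 × 2000) = 0.93988
R(E) = exp(−0.00012 × 2000) = 0.78663
Parallel (C and D): 1 − (1 − 0.86071)(1 − 0.93988) = 0.99163
Series (B and [0.99163]): 0.84030 × 0.99163 = 0.83327
Parallel (A, [0.83327], and E): 1 − (1 − 0.97045)(1 − 0.83327)(1 − 0.78663) = 0.999

0.999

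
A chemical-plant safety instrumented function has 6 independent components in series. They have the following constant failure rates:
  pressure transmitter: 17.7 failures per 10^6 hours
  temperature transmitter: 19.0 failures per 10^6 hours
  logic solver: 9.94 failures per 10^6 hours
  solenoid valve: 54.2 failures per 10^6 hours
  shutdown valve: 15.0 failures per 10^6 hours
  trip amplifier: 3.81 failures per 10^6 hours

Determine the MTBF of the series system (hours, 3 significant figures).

Series of exponential components: λ_sys = Σ λ_i
λ_sys = 0.0000177 + 0.0000190 + 0.00000994 + 0.0000542 + 0.0000150 + 0.00000381 = 1.1965e-04 /h
MTBF = 1 / λ_sys = 8360 h

8360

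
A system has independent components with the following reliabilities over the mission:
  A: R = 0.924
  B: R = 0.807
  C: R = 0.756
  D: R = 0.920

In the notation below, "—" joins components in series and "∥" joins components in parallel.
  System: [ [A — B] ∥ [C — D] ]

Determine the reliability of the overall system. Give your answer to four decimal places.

0.9226

Series (A and B): 0.924000 × 0.807000 = 0.745668
Series (C and D): 0.756000 × 0.920000 = 0.695520
Parallel ([0.745668] and [0.695520]): 1 − (1 − 0.745668)(1 − 0.695520) = 0.9226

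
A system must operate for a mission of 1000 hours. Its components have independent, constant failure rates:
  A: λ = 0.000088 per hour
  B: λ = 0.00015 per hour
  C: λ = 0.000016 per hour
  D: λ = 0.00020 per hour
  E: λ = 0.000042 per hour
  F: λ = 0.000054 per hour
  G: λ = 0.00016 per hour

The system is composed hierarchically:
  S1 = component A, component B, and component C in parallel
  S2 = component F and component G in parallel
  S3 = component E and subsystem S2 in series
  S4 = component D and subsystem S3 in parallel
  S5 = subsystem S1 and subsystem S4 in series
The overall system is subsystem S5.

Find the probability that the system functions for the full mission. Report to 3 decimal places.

0.991

R(A) = exp(−0.000088 × 1000) = 0.91576
R(B) = exp(−0.00015 × 1000) = 0.86071
R(C) = exp(−0.000016 × 1000) = 0.98413
R(D) = exp(−0.00020 × 1000) = 0.81873
R(E) = exp(−0.000042 × 1000) = 0.95887
R(F) = exp(−0.000054 × 1000) = 0.94743
R(G) = exp(−0.00016 × 1000) = 0.85214
Parallel (A, B, and C): 1 − (1 − 0.91576)(1 − 0.86071)(1 − 0.98413) = 0.99981
Parallel (F and G): 1 − (1 − 0.94743)(1 − 0.85214) = 0.99223
Series (E and [0.99223]): 0.95887 × 0.99223 = 0.95142
Parallel (D and [0.95142]): 1 − (1 − 0.81873)(1 − 0.95142) = 0.99119
Series ([0.99981] and [0.99119]): 0.99981 × 0.99119 = 0.991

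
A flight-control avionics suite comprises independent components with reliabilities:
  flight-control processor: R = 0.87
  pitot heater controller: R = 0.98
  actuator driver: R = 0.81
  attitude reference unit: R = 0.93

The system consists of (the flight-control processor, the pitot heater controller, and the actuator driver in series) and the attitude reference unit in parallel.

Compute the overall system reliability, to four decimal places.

0.9783

Series (flight-control processor, pitot heater controller, and actuator driver): 0.870000 × 0.980000 × 0.810000 = 0.690606
Parallel ([0.690606] and attitude reference unit): 1 − (1 − 0.690606)(1 − 0.930000) = 0.9783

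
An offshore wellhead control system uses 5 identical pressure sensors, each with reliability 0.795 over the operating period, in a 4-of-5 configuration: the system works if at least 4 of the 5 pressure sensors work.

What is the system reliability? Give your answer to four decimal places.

0.7270

R = Σ_{i=4}^{5} C(5,i) p^i (1−p)^{5−i} with p = 0.795
C(5,4)·0.795^4·0.205^1 = 0.409442
C(5,5)·0.795^5·0.205^0 = 0.317567
Sum = 0.7270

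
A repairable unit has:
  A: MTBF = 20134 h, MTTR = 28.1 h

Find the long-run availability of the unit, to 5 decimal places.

0.99861

A(A) = MTBF/(MTBF+MTTR) = 20134/(20134+28.1) = 0.99861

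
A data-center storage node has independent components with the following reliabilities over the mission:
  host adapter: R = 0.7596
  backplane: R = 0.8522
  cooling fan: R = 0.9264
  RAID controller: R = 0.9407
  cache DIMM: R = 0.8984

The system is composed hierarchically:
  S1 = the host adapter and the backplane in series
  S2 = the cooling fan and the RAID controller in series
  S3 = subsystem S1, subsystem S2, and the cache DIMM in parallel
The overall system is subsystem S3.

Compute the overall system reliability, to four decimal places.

0.9954

Series (host adapter and backplane): 0.759600 × 0.852200 = 0.647331
Series (cooling fan and RAID controller): 0.926400 × 0.940700 = 0.871464
Parallel ([0.647331], [0.871464], and cache DIMM): 1 − (1 − 0.647331)(1 − 0.871464)(1 − 0.898400) = 0.9954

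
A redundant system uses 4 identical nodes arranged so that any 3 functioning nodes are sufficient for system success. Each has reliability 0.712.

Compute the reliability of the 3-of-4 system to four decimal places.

R = Σ_{i=3}^{4} C(4,i) p^i (1−p)^{4−i} with p = 0.712
C(4,3)·0.712^3·0.288^1 = 0.415808
C(4,4)·0.712^4·0.288^0 = 0.256992
Sum = 0.6728

0.6728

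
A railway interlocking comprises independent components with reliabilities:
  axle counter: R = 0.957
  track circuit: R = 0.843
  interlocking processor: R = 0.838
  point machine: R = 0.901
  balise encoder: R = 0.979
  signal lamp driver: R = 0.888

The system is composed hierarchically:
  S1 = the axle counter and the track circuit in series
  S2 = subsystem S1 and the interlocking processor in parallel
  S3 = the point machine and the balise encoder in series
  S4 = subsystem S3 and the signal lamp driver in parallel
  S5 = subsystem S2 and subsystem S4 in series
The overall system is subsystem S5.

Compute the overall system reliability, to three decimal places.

Series (axle counter and track circuit): 0.95700 × 0.84300 = 0.80675
Parallel ([0.80675] and interlocking processor): 1 − (1 − 0.80675)(1 − 0.83800) = 0.96869
Series (point machine and balise encoder): 0.90100 × 0.97900 = 0.88208
Parallel ([0.88208] and signal lamp driver): 1 − (1 − 0.88208)(1 − 0.88800) = 0.98679
Series ([0.96869] and [0.98679]): 0.96869 × 0.98679 = 0.956

0.956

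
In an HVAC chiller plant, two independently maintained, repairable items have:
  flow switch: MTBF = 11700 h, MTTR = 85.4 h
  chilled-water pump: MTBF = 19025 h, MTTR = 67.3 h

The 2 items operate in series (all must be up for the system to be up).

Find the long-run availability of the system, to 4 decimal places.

A(flow switch) = MTBF/(MTBF+MTTR) = 11700/(11700+85.4) = 0.992754
A(chilled-water pump) = MTBF/(MTBF+MTTR) = 19025/(19025+67.3) = 0.996475
Series availability: 0.992754 × 0.996475 = 0.9893

0.9893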